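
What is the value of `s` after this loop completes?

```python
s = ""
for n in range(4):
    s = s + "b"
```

Repeat 'b' 4 times
`s` takes the values: "" → "b" → "bb" → "bbb" → "bbbb"

Answer: "bbbb"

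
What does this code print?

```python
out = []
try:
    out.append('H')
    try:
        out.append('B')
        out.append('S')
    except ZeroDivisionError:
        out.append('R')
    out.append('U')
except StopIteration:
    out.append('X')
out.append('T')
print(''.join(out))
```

Execution trace: 'H' (try body) → 'B' (inner try body) → 'S' (inner try body, no exception) → 'U' (try body, no exception) → 'T' (after the try/except). Output: HBSUT

Answer: HBSUT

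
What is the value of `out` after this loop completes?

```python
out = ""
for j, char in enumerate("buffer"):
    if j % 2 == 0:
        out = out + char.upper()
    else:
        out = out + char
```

Uppercase even positions in 'buffer'
`out` takes the values: "" → "B" → "Bu" → "BuF" → "BuFf" → "BuFfE" → "BuFfEr"

Answer: "BuFfEr"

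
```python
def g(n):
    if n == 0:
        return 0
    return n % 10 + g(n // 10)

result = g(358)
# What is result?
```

Sum of digits of 358: 8 + 5 + 3 = 16

Answer: 16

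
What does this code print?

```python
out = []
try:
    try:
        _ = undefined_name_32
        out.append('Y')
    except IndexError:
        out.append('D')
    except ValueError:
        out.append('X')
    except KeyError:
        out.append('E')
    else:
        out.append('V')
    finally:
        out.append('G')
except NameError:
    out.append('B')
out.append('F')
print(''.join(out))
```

Execution trace: 'G' (finally) → 'B' (outer except NameError) → 'F' (after the try/except). Output: GBF

Answer: GBF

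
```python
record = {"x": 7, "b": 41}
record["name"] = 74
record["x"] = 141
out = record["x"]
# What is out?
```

Trace:
`record = {"x": 7, "b": 41}` → record = {'x': 7, 'b': 41}
`record["name"] = 74` → record = {'x': 7, 'b': 41, 'name': 74}
`record["x"] = 141` → record = {'x': 141, 'b': 41, 'name': 74}
`out = record["x"]` → out = 141
So out = 141

Answer: 141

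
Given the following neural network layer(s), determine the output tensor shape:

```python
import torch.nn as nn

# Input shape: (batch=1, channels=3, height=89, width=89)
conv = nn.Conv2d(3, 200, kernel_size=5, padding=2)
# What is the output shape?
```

Input: (1, 3, 89, 89) -> Output: (1, 200, 89, 89)

Answer: (1, 200, 89, 89)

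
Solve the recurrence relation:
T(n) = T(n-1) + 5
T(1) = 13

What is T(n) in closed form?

Unrolling: T(n) = T(1) + 5·(n-1) = 13 + 5(n-1) = 5n + 8.

Answer: T(n) = 5n + 8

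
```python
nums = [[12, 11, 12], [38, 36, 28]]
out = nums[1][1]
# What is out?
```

Trace:
`nums = [[12, 11, 12], [38, 36, 28]]` → nums = [[12, 11, 12], [38, 36, 28]]
`out = nums[1][1]` → out = 36
So out = 36

Answer: 36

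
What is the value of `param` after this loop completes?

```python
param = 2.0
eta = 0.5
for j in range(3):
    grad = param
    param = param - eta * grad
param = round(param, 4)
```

Gradient descent: w = 2.0 * (1 - 0.5)^3
`param` takes the values: 2.0 → 1.0 → 0.5 → 0.25

Answer: 0.25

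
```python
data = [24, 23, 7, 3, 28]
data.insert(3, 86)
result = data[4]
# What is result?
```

Trace:
`data = [24, 23, 7, 3, 28]` → data = [24, 23, 7, 3, 28]
`data.insert(3, 86)` → data = [24, 23, 7, 86, 3, 28]
`result = data[4]` → result = 3
So result = 3

Answer: 3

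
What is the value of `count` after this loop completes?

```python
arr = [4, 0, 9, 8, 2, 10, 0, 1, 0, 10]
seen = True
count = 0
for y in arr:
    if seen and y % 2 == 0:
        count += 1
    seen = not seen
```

Count even values at even positions
`count` takes the values: 0 → 1 → 2 → 3 → 4

Answer: 4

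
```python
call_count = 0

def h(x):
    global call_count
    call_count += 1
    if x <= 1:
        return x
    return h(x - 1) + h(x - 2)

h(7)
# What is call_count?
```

Calls(x) = 1 + Calls(x-1) + Calls(x-2); Calls(0)=Calls(1)=1. For x=7 this gives 41.

Answer: 41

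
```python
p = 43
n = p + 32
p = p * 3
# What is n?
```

Trace:
`p = 43` → p = 43
`n = p + 32` → n = 75
`p = p * 3` → p = 129
So n = 75

Answer: 75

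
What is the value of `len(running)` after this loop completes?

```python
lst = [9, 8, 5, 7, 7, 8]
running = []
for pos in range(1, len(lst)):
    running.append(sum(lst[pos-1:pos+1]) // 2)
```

Number of 2-element averages
`running` takes the values: [] → [8] → [8, 6] → [8, 6, 6] → [8, 6, 6, 7] → [8, 6, 6, 7, 7]
So `len(running)` = 5

Answer: 5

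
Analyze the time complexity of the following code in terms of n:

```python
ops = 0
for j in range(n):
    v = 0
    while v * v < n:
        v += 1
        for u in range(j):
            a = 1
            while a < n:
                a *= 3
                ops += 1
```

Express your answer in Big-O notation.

Each loop level contributes: n × √n × n × log n. Multiplying the contributions gives O(n^2√n log n).

Answer: O(n^2√n log n)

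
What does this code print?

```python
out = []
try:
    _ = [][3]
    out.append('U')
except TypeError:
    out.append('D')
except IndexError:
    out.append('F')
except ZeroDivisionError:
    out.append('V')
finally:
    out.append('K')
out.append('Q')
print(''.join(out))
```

Execution trace: 'F' (except IndexError) → 'K' (finally) → 'Q' (after the try/except). Output: FKQ

Answer: FKQ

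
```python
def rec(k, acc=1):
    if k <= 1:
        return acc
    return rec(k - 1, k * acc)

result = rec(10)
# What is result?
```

Accumulator trace (n, acc): (10, 1) -> (9, 10) -> (8, 90) -> (7, 720) -> (6, 5040) -> (5, 30240) -> (4, 151200) -> (3, 604800) -> (2, 1814400) -> (1, 3628800) -> return 3628800

Answer: 3628800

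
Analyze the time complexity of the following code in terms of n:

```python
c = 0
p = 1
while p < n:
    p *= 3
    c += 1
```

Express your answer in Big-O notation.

Each loop level contributes: log n. Multiplying the contributions gives O(log n).

Answer: O(log n)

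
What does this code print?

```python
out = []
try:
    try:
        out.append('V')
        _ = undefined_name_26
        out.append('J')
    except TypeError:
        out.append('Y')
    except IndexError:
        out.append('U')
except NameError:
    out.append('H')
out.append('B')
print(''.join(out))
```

Execution trace: 'V' (inner try body) → 'H' (outer except NameError) → 'B' (after the try/except). Output: VHB

Answer: VHB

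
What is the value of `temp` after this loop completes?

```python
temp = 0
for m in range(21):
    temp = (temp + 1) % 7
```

Increment mod 7, 21 times = 0
`temp` takes the values: 0 → 1 → 2 → 3 → 4 → 5 → 6 → 0 → 1 → 2 → 3 → 4 → 5 → 6 → 0 → 1 → 2 → 3 → 4 → 5 → 6 → 0

Answer: 0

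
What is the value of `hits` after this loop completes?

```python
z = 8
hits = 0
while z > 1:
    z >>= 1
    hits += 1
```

Count right shifts until 1
`hits` takes the values: 0 → 1 → 2 → 3

Answer: 3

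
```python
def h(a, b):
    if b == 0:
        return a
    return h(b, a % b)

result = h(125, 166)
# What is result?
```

h(125, 166) -> h(166, 125) -> h(125, 41) -> h(41, 2) -> h(2, 1) -> h(1, 0) -> 1

Answer: 1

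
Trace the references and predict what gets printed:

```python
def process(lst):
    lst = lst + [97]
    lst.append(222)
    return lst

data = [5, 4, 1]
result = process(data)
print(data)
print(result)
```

Key concept: rebinding parameter vs mutation.
Step by step:
`data = [5, 4, 1]` → data = [5, 4, 1]
`result = process(data)` → result = [5, 4, 1, 97, 222]
`print(data)` → prints [5, 4, 1]
`print(result)` → prints [5, 4, 1, 97, 222]

Answer:
[5, 4, 1]
[5, 4, 1, 97, 222]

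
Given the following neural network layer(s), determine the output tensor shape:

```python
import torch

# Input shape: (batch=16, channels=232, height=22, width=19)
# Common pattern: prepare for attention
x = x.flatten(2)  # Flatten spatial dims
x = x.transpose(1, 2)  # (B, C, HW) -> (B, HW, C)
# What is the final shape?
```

Input: (16, 232, 22, 19) -> after flatten(2): (16, 232, 418) -> Output: (16, 418, 232)

Answer: (16, 418, 232)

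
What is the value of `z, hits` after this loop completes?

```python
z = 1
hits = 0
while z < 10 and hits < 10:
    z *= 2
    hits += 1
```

Double until >= 10 or 10 iterations
`z, hits` takes the values: (1, 0) → (2, 0) → (2, 1) → (4, 1) → (4, 2) → (8, 2) → (8, 3) → (16, 3) → (16, 4)

Answer: 16, 4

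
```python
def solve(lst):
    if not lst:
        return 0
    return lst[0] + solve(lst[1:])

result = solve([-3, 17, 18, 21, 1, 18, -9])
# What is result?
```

(-3) + 17 + 18 + 21 + 1 + 18 + (-9) + 0 = 63

Answer: 63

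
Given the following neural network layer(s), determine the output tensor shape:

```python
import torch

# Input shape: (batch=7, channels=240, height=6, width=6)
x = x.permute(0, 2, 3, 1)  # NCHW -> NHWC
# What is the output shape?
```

Input: (7, 240, 6, 6) -> Output: (7, 6, 6, 240)

Answer: (7, 6, 6, 240)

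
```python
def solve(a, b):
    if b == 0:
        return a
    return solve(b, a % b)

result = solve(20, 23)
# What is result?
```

solve(20, 23) -> solve(23, 20) -> solve(20, 3) -> solve(3, 2) -> solve(2, 1) -> solve(1, 0) -> 1

Answer: 1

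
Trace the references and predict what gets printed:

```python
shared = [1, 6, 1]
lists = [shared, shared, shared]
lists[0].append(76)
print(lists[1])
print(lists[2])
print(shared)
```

Key concept: list of same reference.
Step by step:
`shared = [1, 6, 1]` → shared = [1, 6, 1]
`lists = [shared, shared, shared]` → lists = [[1, 6, 1], [1, 6, 1], [1, 6, 1]]
`lists[0].append(76)` → shared = [1, 6, 1, 76]; lists = [[1, 6, 1, 76], [1, 6, 1, 76], [1, 6, 1, 76]]
`print(lists[1])` → prints [1, 6, 1, 76]
`print(lists[2])` → prints [1, 6, 1, 76]
`print(shared)` → prints [1, 6, 1, 76]

Answer:
[1, 6, 1, 76]
[1, 6, 1, 76]
[1, 6, 1, 76]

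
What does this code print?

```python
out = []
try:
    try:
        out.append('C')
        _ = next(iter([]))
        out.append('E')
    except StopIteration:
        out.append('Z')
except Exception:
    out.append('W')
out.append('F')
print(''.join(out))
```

Execution trace: 'C' (inner try body) → 'Z' (inner except StopIteration) → 'F' (after the try/except). Output: CZF

Answer: CZF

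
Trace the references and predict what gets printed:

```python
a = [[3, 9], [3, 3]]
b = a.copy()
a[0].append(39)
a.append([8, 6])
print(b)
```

Key concept: shallow copy with nested lists.
Step by step:
`a = [[3, 9], [3, 3]]` → a = [[3, 9], [3, 3]]
`b = a.copy()` → b = [[3, 9], [3, 3]]
`a[0].append(39)` → a = [[3, 9, 39], [3, 3]]; b = [[3, 9, 39], [3, 3]]
`a.append([8, 6])` → a = [[3, 9, 39], [3, 3], [8, 6]]
`print(b)` → prints [[3, 9, 39], [3, 3]]

Answer: [[3, 9, 39], [3, 3]]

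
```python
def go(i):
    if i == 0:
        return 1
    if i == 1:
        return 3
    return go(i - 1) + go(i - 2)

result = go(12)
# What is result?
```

Build up from base cases: go(0)=1, go(1)=3, go(2)=4, go(3)=7, go(4)=11, go(5)=18, go(6)=29, ..., go(12)=521

Answer: 521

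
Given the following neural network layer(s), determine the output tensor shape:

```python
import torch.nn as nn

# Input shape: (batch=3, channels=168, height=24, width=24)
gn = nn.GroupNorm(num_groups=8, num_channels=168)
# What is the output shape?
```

Input: (3, 168, 24, 24) -> Output: (3, 168, 24, 24)

Answer: (3, 168, 24, 24)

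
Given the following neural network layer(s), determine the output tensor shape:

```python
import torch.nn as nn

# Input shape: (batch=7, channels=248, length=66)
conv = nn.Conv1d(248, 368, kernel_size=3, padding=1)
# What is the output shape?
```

Input: (7, 248, 66) -> Output: (7, 368, 66)

Answer: (7, 368, 66)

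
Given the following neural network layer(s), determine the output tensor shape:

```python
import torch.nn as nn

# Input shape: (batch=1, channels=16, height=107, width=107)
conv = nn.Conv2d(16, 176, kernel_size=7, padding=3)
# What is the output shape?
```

Input: (1, 16, 107, 107) -> Output: (1, 176, 107, 107)

Answer: (1, 176, 107, 107)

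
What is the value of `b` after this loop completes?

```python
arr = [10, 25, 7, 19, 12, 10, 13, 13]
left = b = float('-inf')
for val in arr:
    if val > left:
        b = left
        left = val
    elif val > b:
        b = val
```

Second largest (with repeats) in [10, 25, 7, 19, 12, 10, 13, 13]
`b` takes the values: -inf → 10 → 19

Answer: 19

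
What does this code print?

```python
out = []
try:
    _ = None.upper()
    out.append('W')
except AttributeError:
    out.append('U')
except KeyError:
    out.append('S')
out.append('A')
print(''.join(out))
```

Execution trace: 'U' (except AttributeError) → 'A' (after the try/except). Output: UA

Answer: UA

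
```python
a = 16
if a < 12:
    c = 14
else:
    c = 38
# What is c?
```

Trace:
`a = 16` → a = 16
`if a < 12: ...` → a < 12 is False, take else branch → c = 38
So c = 38

Answer: 38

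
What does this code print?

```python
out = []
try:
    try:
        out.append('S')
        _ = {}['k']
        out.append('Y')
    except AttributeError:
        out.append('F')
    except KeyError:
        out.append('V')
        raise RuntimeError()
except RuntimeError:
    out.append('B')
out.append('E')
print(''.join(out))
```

Execution trace: 'S' (inner try body) → 'V' (inner except KeyError) → 'B' (outer except RuntimeError) → 'E' (after the try/except). Output: SVBE

Answer: SVBE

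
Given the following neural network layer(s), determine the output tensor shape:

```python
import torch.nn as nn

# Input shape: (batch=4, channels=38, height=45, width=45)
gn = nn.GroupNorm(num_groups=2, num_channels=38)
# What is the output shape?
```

Input: (4, 38, 45, 45) -> Output: (4, 38, 45, 45)

Answer: (4, 38, 45, 45)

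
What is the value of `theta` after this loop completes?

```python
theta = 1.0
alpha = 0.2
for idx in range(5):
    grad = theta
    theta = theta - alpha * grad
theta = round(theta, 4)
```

Gradient descent: w = 1.0 * (1 - 0.2)^5
`theta` takes the values: 1.0 → 0.8 → 0.64 → 0.512 → 0.4096 → 0.32768 → 0.3277

Answer: 0.3277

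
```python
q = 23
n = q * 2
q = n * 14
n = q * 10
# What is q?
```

Trace:
`q = 23` → q = 23
`n = q * 2` → n = 46
`q = n * 14` → q = 644
`n = q * 10` → n = 6440
So q = 644

Answer: 644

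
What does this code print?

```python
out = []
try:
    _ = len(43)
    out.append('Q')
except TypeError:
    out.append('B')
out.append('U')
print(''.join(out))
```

Execution trace: 'B' (except TypeError) → 'U' (after the try/except). Output: BU

Answer: BU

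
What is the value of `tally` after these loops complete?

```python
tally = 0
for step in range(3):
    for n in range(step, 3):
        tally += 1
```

Upper triangle: 3 + 2 + ... + 1
`tally` takes the values: 0 → 1 → 2 → 3 → 4 → 5 → 6

Answer: 6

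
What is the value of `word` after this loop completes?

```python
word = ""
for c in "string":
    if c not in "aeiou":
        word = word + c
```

Remove vowels from 'string'
`word` takes the values: "" → "s" → "st" → "str" → "strn" → "strng"

Answer: "strng"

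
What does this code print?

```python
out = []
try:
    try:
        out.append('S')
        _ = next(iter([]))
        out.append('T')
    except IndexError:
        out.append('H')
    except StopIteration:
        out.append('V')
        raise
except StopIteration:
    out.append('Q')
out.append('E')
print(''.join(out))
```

Execution trace: 'S' (inner try body) → 'V' (inner except StopIteration) → 'Q' (outer except StopIteration) → 'E' (after the try/except). Output: SVQE

Answer: SVQE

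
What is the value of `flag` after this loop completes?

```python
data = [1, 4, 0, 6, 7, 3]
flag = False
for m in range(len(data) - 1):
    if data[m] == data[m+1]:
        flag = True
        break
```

Check consecutive duplicates in [1, 4, 0, 6, 7, 3]
`flag` takes the values: False

Answer: False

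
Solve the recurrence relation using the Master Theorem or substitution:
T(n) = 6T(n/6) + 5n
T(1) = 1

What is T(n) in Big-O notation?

By Master Theorem: a=6, b=6, f(n)=5n. Since log_6(6) = 1 and f(n) = Θ(n^1), Case 2 applies. T(n) = O(n log n).

Answer: O(n log n)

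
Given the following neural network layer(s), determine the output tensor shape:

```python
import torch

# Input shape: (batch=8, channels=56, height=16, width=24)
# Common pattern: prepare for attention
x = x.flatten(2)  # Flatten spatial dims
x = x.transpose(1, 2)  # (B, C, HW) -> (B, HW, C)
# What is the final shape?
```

Input: (8, 56, 16, 24) -> after flatten(2): (8, 56, 384) -> Output: (8, 384, 56)

Answer: (8, 384, 56)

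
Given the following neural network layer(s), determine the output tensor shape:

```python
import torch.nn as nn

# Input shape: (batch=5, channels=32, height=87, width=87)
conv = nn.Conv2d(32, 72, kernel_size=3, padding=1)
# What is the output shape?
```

Input: (5, 32, 87, 87) -> Output: (5, 72, 87, 87)

Answer: (5, 72, 87, 87)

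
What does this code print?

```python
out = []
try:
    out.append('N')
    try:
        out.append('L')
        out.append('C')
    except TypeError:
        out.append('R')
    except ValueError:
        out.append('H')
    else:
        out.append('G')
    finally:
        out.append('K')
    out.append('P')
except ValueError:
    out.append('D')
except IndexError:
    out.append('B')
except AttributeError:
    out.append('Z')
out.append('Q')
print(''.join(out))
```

Execution trace: 'N' (try body) → 'L' (inner try body) → 'C' (inner try body, no exception) → 'G' (inner else) → 'K' (inner finally) → 'P' (try body, no exception) → 'Q' (after the try/except). Output: NLCGKPQ

Answer: NLCGKPQ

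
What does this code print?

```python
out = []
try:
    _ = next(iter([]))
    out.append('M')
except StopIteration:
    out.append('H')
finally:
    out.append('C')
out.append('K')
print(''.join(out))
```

Execution trace: 'H' (except StopIteration) → 'C' (finally) → 'K' (after the try/except). Output: HCK

Answer: HCK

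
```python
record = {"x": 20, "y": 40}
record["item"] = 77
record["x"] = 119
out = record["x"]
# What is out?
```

Trace:
`record = {"x": 20, "y": 40}` → record = {'x': 20, 'y': 40}
`record["item"] = 77` → record = {'x': 20, 'y': 40, 'item': 77}
`record["x"] = 119` → record = {'x': 119, 'y': 40, 'item': 77}
`out = record["x"]` → out = 119
So out = 119

Answer: 119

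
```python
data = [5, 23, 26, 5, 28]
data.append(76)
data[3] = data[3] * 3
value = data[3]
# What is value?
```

Trace:
`data = [5, 23, 26, 5, 28]` → data = [5, 23, 26, 5, 28]
`data.append(76)` → data = [5, 23, 26, 5, 28, 76]
`data[3] = data[3] * 3` → data = [5, 23, 26, 15, 28, 76]
`value = data[3]` → value = 15
So value = 15

Answer: 15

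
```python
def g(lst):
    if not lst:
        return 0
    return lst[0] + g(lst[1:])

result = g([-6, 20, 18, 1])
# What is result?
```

(-6) + 20 + 18 + 1 + 0 = 33

Answer: 33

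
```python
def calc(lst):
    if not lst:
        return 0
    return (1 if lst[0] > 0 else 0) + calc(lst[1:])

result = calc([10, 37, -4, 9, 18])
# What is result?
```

Count of positive elements in [10, 37, -4, 9, 18] = 4

Answer: 4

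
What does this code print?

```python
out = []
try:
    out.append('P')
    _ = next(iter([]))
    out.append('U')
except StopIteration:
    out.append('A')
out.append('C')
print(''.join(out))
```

Execution trace: 'P' (try body) → 'A' (except StopIteration) → 'C' (after the try/except). Output: PAC

Answer: PAC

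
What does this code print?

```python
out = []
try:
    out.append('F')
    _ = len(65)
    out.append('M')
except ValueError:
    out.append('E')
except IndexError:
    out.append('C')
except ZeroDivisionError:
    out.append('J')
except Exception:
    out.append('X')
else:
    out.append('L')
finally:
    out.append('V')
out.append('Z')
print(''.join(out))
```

Execution trace: 'F' (try body) → 'X' (except Exception) → 'V' (finally) → 'Z' (after the try/except). Output: FXVZ

Answer: FXVZ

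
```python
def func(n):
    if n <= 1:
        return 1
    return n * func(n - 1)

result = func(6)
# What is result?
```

func(6) = 6 * 5 * 4 * 3 * 2 * 1 = 720

Answer: 720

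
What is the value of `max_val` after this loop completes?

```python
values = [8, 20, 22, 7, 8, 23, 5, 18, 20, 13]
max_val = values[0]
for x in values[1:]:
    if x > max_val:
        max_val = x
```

Maximum of [8, 20, 22, 7, 8, 23, 5, 18, 20, 13]
`max_val` takes the values: 8 → 20 → 22 → 23

Answer: 23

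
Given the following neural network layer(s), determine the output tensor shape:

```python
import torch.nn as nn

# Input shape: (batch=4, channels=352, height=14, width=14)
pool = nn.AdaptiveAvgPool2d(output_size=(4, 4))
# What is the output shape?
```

Input: (4, 352, 14, 14) -> Output: (4, 352, 4, 4)

Answer: (4, 352, 4, 4)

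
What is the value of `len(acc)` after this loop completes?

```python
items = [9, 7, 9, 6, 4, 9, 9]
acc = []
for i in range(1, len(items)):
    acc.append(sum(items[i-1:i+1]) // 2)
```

Number of 2-element averages
`acc` takes the values: [] → [8] → [8, 8] → [8, 8, 7] → [8, 8, 7, 5] → [8, 8, 7, 5, 6] → [8, 8, 7, 5, 6, 9]
So `len(acc)` = 6

Answer: 6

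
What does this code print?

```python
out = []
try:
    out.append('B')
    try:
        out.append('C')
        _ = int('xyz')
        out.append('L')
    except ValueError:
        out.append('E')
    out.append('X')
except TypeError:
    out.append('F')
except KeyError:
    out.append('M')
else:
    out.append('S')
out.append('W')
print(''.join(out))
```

Execution trace: 'B' (try body) → 'C' (inner try body) → 'E' (inner except ValueError) → 'X' (try body, no exception) → 'S' (else) → 'W' (after the try/except). Output: BCEXSW

Answer: BCEXSW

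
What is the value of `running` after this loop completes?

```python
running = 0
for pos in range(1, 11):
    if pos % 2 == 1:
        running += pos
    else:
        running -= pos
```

Add odd, subtract even
`running` takes the values: 0 → 1 → -1 → 2 → -2 → 3 → -3 → 4 → -4 → 5 → -5

Answer: -5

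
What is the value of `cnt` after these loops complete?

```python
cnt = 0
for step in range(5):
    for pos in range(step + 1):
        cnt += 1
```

Triangle: 1 + 2 + ... + 5
`cnt` takes the values: 0 → 1 → 2 → 3 → 4 → 5 → 6 → 7 → 8 → 9 → 10 → 11 → 12 → 13 → 14 → 15

Answer: 15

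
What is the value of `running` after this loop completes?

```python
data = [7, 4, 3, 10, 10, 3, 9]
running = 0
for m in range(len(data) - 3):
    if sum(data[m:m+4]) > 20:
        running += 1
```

Count windows with sum > 20
`running` takes the values: 0 → 1 → 2 → 3 → 4

Answer: 4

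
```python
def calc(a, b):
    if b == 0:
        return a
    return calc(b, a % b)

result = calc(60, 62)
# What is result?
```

calc(60, 62) -> calc(62, 60) -> calc(60, 2) -> calc(2, 0) -> 2

Answer: 2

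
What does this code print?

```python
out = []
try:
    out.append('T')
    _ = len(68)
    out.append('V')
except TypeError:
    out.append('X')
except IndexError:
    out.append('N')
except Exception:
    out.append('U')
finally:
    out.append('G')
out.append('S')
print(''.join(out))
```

Execution trace: 'T' (try body) → 'X' (except TypeError) → 'G' (finally) → 'S' (after the try/except). Output: TXGS

Answer: TXGS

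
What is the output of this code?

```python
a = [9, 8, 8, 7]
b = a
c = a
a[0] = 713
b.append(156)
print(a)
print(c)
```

Key concept: multiple aliases.
Step by step:
`a = [9, 8, 8, 7]` → a = [9, 8, 8, 7]
`b = a` → b = [9, 8, 8, 7] (same object as a)
`c = a` → c = [9, 8, 8, 7] (same object as a, b)
`a[0] = 713` → a = [713, 8, 8, 7] (same object as b, c); b = [713, 8, 8, 7] (same object as a, c); c = [713, 8, 8, 7] (same object as a, b)
`b.append(156)` → a = [713, 8, 8, 7, 156] (same object as b, c); b = [713, 8, 8, 7, 156] (same object as a, c); c = [713, 8, 8, 7, 156] (same object as a, b)
`print(a)` → prints [713, 8, 8, 7, 156]
`print(c)` → prints [713, 8, 8, 7, 156]

Answer:
[713, 8, 8, 7, 156]
[713, 8, 8, 7, 156]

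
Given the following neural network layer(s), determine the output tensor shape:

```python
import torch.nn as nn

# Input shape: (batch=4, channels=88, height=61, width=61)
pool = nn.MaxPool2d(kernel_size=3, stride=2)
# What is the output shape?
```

Input: (4, 88, 61, 61) -> Output: (4, 88, 30, 30)

Answer: (4, 88, 30, 30)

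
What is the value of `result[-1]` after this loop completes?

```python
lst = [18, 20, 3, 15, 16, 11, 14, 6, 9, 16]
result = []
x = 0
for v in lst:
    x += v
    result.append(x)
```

Cumulative sum ends at 128
`result` takes the values: [] → [18] → [18, 38] → [18, 38, 41] → [18, 38, 41, 56] → [18, 38, 41, 56, 72] → [18, 38, 41, 56, 72, 83] → [18, 38, 41, 56, 72, 83, 97] → [18, 38, 41, 56, 72, 83, 97, 103] → [18, 38, 41, 56, 72, 83, 97, 103, 112] → [18, 38, 41, 56, 72, 83, 97, 103, 112, 128]
So `result[-1]` = 128

Answer: 128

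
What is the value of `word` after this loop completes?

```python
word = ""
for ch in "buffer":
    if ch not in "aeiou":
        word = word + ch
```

Remove vowels from 'buffer'
`word` takes the values: "" → "b" → "bf" → "bff" → "bffr"

Answer: "bffr"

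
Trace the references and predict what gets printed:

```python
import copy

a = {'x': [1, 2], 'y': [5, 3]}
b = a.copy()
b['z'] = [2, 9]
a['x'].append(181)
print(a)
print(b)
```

Key concept: shallow copy of dict with mutable values.
Step by step:
`a = {'x': [1, 2], 'y': [5, 3]}` → a = {'x': [1, 2], 'y': [5, 3]}
`b = a.copy()` → b = {'x': [1, 2], 'y': [5, 3]}
`b['z'] = [2, 9]` → b = {'x': [1, 2], 'y': [5, 3], 'z': [2, 9]}
`a['x'].append(181)` → a = {'x': [1, 2, 181], 'y': [5, 3]}; b = {'x': [1, 2, 181], 'y': [5, 3], 'z': [2, 9]}
`print(a)` → prints {'x': [1, 2, 181], 'y': [5, 3]}
`print(b)` → prints {'x': [1, 2, 181], 'y': [5, 3], 'z': [2, 9]}

Answer:
{'x': [1, 2, 181], 'y': [5, 3]}
{'x': [1, 2, 181], 'y': [5, 3], 'z': [2, 9]}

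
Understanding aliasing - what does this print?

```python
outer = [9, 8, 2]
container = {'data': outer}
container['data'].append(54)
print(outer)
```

Key concept: dict holds reference to list.
Step by step:
`outer = [9, 8, 2]` → outer = [9, 8, 2]
`container = {'data': outer}` → container = {'data': [9, 8, 2]}
`container['data'].append(54)` → outer = [9, 8, 2, 54]; container = {'data': [9, 8, 2, 54]}
`print(outer)` → prints [9, 8, 2, 54]

Answer: [9, 8, 2, 54]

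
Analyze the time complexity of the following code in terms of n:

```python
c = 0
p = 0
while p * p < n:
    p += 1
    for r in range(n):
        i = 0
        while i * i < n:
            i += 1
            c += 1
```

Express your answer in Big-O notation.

Each loop level contributes: √n × n × √n. Multiplying the contributions gives O(n^2).

Answer: O(n^2)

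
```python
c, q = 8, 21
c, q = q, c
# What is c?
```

Trace:
`c, q = 8, 21` → c = 8; q = 21
`c, q = q, c` → c = 21; q = 8
So c = 21

Answer: 21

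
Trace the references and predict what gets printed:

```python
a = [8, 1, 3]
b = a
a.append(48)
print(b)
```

Key concept: basic list aliasing.
Step by step:
`a = [8, 1, 3]` → a = [8, 1, 3]
`b = a` → b = [8, 1, 3] (same object as a)
`a.append(48)` → a = [8, 1, 3, 48] (same object as b); b = [8, 1, 3, 48] (same object as a)
`print(b)` → prints [8, 1, 3, 48]

Answer: [8, 1, 3, 48]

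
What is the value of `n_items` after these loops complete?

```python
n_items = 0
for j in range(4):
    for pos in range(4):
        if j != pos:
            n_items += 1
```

4² - 4 (exclude diagonal)
`n_items` takes the values: 0 → 1 → 2 → 3 → 4 → 5 → 6 → 7 → 8 → 9 → 10 → 11 → 12

Answer: 12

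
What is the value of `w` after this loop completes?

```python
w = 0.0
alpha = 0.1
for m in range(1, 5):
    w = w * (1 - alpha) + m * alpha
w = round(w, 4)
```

Moving average with lr=0.1
`w` takes the values: 0.0 → 0.1 → 0.29 → 0.561 → 0.9049

Answer: 0.9049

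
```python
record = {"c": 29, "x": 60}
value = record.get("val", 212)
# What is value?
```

Trace:
`record = {"c": 29, "x": 60}` → record = {'c': 29, 'x': 60}
`value = record.get("val", 212)` → value = 212
So value = 212

Answer: 212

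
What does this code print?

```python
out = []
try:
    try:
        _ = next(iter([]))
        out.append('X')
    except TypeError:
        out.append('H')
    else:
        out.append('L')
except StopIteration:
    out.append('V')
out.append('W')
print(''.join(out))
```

Execution trace: 'V' (outer except StopIteration) → 'W' (after the try/except). Output: VW

Answer: VW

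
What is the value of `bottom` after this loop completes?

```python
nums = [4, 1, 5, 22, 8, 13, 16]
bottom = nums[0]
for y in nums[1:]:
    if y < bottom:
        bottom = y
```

Minimum of [4, 1, 5, 22, 8, 13, 16]
`bottom` takes the values: 4 → 1

Answer: 1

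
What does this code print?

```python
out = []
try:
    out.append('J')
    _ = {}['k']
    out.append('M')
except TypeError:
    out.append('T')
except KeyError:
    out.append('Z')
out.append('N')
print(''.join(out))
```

Execution trace: 'J' (try body) → 'Z' (except KeyError) → 'N' (after the try/except). Output: JZN

Answer: JZN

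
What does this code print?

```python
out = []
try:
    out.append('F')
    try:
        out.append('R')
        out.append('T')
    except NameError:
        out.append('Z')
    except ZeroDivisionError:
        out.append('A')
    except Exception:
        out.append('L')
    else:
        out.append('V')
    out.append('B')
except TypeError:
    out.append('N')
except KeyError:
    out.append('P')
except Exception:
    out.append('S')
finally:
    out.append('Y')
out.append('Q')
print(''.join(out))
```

Execution trace: 'F' (try body) → 'R' (inner try body) → 'T' (inner try body, no exception) → 'V' (inner else) → 'B' (try body, no exception) → 'Y' (finally) → 'Q' (after the try/except). Output: FRTVBYQ

Answer: FRTVBYQ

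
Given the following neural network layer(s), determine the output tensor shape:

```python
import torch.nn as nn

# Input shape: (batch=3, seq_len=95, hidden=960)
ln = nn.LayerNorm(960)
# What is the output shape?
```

Input: (3, 95, 960) -> Output: (3, 95, 960)

Answer: (3, 95, 960)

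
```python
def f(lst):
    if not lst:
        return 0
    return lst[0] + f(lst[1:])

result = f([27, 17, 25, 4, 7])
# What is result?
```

27 + 17 + 25 + 4 + 7 + 0 = 80

Answer: 80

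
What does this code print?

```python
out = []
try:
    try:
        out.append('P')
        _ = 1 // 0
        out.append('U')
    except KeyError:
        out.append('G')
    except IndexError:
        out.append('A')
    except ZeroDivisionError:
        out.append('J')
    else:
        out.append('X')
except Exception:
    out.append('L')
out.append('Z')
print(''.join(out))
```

Execution trace: 'P' (inner try body) → 'J' (inner except ZeroDivisionError) → 'Z' (after the try/except). Output: PJZ

Answer: PJZ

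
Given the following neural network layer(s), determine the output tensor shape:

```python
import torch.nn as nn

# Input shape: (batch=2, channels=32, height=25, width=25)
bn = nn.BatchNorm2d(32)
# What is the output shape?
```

Input: (2, 32, 25, 25) -> Output: (2, 32, 25, 25)

Answer: (2, 32, 25, 25)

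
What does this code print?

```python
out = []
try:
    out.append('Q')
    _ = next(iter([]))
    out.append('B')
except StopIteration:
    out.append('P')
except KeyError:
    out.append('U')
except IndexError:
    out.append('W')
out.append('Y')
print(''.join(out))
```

Execution trace: 'Q' (try body) → 'P' (except StopIteration) → 'Y' (after the try/except). Output: QPY

Answer: QPY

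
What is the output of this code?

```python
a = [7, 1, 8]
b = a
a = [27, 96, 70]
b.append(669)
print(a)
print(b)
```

Key concept: rebinding vs mutation: a is rebound to a new list, b still points at the original.
Step by step:
`a = [7, 1, 8]` → a = [7, 1, 8]
`b = a` → b = [7, 1, 8] (same object as a)
`a = [27, 96, 70]` → a = [27, 96, 70]
`b.append(669)` → b = [7, 1, 8, 669]
`print(a)` → prints [27, 96, 70]
`print(b)` → prints [7, 1, 8, 669]

Answer:
[27, 96, 70]
[7, 1, 8, 669]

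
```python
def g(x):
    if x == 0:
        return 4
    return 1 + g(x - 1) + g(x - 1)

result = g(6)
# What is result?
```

g(x) = 1 + 2·g(x-1), g(0)=4. Closed form: (4+1)·2^6 - 1 = 319.

Answer: 319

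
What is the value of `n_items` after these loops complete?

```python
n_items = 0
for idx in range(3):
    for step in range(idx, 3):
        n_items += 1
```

Upper triangle: 3 + 2 + ... + 1
`n_items` takes the values: 0 → 1 → 2 → 3 → 4 → 5 → 6

Answer: 6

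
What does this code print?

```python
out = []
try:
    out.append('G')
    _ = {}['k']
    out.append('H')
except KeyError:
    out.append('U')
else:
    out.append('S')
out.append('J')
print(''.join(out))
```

Execution trace: 'G' (try body) → 'U' (except KeyError) → 'J' (after the try/except). Output: GUJ

Answer: GUJ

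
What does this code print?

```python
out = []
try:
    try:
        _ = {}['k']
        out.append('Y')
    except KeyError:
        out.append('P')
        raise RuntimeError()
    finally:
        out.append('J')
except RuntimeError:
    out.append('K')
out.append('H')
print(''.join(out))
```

Execution trace: 'P' (inner except KeyError) → 'J' (inner finally) → 'K' (outer except RuntimeError) → 'H' (after the try/except). Output: PJKH

Answer: PJKH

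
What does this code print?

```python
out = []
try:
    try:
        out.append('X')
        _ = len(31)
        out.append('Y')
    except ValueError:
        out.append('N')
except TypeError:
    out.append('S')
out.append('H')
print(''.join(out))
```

Execution trace: 'X' (try body) → 'S' (outer except TypeError) → 'H' (after the try/except). Output: XSH

Answer: XSH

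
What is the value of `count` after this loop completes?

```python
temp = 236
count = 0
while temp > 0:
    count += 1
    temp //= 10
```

Count digits by repeated division by 10
`count` takes the values: 0 → 1 → 2 → 3

Answer: 3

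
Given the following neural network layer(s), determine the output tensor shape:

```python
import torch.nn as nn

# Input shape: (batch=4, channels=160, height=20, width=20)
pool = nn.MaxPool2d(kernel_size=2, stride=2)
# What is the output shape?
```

Input: (4, 160, 20, 20) -> Output: (4, 160, 10, 10)

Answer: (4, 160, 10, 10)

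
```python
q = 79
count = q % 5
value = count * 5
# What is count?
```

Trace:
`q = 79` → q = 79
`count = q % 5` → count = 4
`value = count * 5` → value = 20
So count = 4

Answer: 4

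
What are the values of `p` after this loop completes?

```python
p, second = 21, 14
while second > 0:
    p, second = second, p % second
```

GCD of 21 and 14
`p` takes the values: 21 → 14 → 7

Answer: 7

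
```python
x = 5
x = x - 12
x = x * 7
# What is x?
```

Trace:
`x = 5` → x = 5
`x = x - 12` → x = -7
`x = x * 7` → x = -49
So x = -49

Answer: -49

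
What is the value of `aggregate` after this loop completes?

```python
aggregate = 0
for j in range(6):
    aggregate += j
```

Sum of 0 to 5 = 15
`aggregate` takes the values: 0 → 1 → 3 → 6 → 10 → 15

Answer: 15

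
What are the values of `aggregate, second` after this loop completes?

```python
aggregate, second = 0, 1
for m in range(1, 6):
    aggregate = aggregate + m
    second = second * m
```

Sum and factorial of 1 to 5
`aggregate, second` takes the values: (0, 1) → (1, 1) → (3, 1) → (3, 2) → (6, 2) → (6, 6) → (10, 6) → (10, 24) → (15, 24) → (15, 120)

Answer: 15, 120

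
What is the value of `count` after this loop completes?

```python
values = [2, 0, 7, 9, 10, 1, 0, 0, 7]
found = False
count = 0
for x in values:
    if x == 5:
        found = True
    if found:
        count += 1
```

Count elements after first 5 in [2, 0, 7, 9, 10, 1, 0, 0, 7]
`count` takes the values: 0

Answer: 0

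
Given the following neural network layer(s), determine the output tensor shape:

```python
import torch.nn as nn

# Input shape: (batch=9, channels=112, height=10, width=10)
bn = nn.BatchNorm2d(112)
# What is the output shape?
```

Input: (9, 112, 10, 10) -> Output: (9, 112, 10, 10)

Answer: (9, 112, 10, 10)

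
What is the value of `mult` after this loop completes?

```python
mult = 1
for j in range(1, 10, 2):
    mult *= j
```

Product of 1, 3, 5, ... up to 9
`mult` takes the values: 1 → 3 → 15 → 105 → 945

Answer: 945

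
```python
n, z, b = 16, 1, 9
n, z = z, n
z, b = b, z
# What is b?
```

Trace:
`n, z, b = 16, 1, 9` → n = 16; z = 1; b = 9
`n, z = z, n` → n = 1; z = 16
`z, b = b, z` → z = 9; b = 16
So b = 16

Answer: 16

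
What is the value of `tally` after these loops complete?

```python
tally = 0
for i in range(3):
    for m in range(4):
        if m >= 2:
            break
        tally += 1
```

Inner breaks at 2, outer runs 3 times
`tally` takes the values: 0 → 1 → 2 → 3 → 4 → 5 → 6

Answer: 6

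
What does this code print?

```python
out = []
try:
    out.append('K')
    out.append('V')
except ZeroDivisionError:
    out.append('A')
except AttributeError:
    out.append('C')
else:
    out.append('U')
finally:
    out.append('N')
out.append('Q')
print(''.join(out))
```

Execution trace: 'K' (try body) → 'V' (try body, no exception) → 'U' (else) → 'N' (finally) → 'Q' (after the try/except). Output: KVUNQ

Answer: KVUNQ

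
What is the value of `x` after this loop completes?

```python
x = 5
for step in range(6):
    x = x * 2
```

Multiply by 2, 6 times: 5 * 2^6 = 320
`x` takes the values: 5 → 10 → 20 → 40 → 80 → 160 → 320

Answer: 320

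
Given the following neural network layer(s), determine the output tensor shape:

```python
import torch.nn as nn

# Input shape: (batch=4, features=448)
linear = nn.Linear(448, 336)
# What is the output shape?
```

Input: (4, 448) -> Output: (4, 336)

Answer: (4, 336)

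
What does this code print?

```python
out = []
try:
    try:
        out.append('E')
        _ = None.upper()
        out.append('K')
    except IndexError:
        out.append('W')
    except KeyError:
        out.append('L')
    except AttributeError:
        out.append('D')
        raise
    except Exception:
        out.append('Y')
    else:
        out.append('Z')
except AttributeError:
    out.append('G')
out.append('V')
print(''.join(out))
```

Execution trace: 'E' (inner try body) → 'D' (inner except AttributeError) → 'G' (outer except AttributeError) → 'V' (after the try/except). Output: EDGV

Answer: EDGV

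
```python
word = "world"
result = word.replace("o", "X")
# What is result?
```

Trace:
`word = "world"` → word = 'world'
`result = word.replace("o", "X")` → result = 'wXrld'
So result = 'wXrld'

Answer: 'wXrld'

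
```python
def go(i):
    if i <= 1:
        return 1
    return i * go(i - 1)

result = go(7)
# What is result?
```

go(7) = 7 * 6 * 5 * 4 * 3 * 2 * 1 = 5040

Answer: 5040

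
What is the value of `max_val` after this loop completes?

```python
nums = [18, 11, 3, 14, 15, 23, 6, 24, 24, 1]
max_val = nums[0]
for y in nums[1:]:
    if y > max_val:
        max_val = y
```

Maximum of [18, 11, 3, 14, 15, 23, 6, 24, 24, 1]
`max_val` takes the values: 18 → 23 → 24

Answer: 24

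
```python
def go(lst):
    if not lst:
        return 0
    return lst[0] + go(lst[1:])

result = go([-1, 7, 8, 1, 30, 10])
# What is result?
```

(-1) + 7 + 8 + 1 + 30 + 10 + 0 = 55

Answer: 55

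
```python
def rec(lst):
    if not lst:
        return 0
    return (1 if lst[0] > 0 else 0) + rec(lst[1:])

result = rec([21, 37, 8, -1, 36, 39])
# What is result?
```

Count of positive elements in [21, 37, 8, -1, 36, 39] = 5

Answer: 5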